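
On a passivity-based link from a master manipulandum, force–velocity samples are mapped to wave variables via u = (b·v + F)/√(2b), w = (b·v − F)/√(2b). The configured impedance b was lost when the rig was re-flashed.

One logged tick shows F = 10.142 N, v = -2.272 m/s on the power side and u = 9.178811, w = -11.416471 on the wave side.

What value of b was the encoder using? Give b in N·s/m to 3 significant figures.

b = 0.485 N·s/m

u + w = -2.237660;  u + w = √(2b)·v, so √(2b) = -2.237660/(-2.272) = 0.984886.
b = (√(2b))²/2 = 0.970000/2 = 0.485000.
(Check via u − w = 2F/√(2b): u − w = 20.595282, 2F/√(2b) = 20.595286.)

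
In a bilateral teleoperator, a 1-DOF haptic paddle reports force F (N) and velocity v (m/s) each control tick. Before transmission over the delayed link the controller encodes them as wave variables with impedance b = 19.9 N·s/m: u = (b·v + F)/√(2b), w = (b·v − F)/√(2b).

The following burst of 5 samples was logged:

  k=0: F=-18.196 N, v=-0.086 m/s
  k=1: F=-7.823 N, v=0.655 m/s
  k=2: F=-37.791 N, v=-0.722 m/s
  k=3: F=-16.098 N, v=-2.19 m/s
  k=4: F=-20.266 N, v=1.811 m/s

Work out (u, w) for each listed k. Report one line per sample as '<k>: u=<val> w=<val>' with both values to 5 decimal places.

k=0: b·v=19.9×(-0.086)=-1.71140; √(2b)=6.30872; u=(-1.71140+(-18.196))/6.30872=-3.15554, w=(-1.71140−(-18.196))/6.30872=2.61298
k=1: b·v=19.9×0.655=13.03450; √(2b)=6.30872; u=(13.03450+(-7.823))/6.30872=0.82608, w=(13.03450−(-7.823))/6.30872=3.30614
k=2: b·v=19.9×(-0.722)=-14.36780; √(2b)=6.30872; u=(-14.36780+(-37.791))/6.30872=-8.26773, w=(-14.36780−(-37.791))/6.30872=3.71283
k=3: b·v=19.9×(-2.19)=-43.58100; √(2b)=6.30872; u=(-43.58100+(-16.098))/6.30872=-9.45976, w=(-43.58100−(-16.098))/6.30872=-4.35635
k=4: b·v=19.9×1.811=36.03890; √(2b)=6.30872; u=(36.03890+(-20.266))/6.30872=2.50017, w=(36.03890−(-20.266))/6.30872=8.92493

0: u=-3.15554 w=2.61298
1: u=0.82608 w=3.30614
2: u=-8.26773 w=3.71283
3: u=-9.45976 w=-4.35635
4: u=2.50017 w=8.92493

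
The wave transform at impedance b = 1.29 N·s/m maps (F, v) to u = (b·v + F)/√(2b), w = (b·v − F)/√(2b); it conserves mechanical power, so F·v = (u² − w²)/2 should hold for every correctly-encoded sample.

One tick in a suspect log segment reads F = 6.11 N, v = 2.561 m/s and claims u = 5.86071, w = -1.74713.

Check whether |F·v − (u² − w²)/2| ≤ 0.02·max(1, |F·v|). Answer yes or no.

F·v = 6.11×2.561 = 15.64771 W.
(u² − w²)/2 = (34.34792 − 3.05246)/2 = 15.64773 W.
|Δ| = 0.00002;  2% of max(1, |F·v|) = 0.31295.

yes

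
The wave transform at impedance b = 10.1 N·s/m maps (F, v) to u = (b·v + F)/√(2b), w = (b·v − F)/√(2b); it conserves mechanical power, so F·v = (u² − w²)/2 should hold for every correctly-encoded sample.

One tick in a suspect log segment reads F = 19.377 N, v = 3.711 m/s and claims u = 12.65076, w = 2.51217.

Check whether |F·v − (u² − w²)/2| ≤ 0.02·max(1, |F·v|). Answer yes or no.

no

F·v = 19.377×3.711 = 71.9080 W.
(u² − w²)/2 = (160.0417 − 6.3110)/2 = 76.8654 W.
|Δ| = 4.9573;  2% of max(1, |F·v|) = 1.4382.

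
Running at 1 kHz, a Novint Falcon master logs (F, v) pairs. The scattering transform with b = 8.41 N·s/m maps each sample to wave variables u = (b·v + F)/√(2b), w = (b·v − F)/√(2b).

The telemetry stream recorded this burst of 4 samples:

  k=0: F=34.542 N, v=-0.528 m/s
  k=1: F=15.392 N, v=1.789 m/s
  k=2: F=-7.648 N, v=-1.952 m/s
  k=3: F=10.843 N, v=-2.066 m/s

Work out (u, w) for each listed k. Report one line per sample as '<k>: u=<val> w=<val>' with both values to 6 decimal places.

k=0: b·v=8.41×(-0.528)=-4.440480; √(2b)=4.101219; u=(-4.440480+34.542)/4.101219=7.339651, w=(-4.440480−34.542)/4.101219=-9.505095
k=1: b·v=8.41×1.789=15.045490; √(2b)=4.101219; u=(15.045490+15.392)/4.101219=7.421571, w=(15.045490−15.392)/4.101219=-0.084490
k=2: b·v=8.41×(-1.952)=-16.416320; √(2b)=4.101219; u=(-16.416320+(-7.648))/4.101219=-5.867601, w=(-16.416320−(-7.648))/4.101219=-2.137979
k=3: b·v=8.41×(-2.066)=-17.375060; √(2b)=4.101219; u=(-17.375060+10.843)/4.101219=-1.592712, w=(-17.375060−10.843)/4.101219=-6.880407

0: u=7.339651 w=-9.505095
1: u=7.421571 w=-0.084490
2: u=-5.867601 w=-2.137979
3: u=-1.592712 w=-6.880407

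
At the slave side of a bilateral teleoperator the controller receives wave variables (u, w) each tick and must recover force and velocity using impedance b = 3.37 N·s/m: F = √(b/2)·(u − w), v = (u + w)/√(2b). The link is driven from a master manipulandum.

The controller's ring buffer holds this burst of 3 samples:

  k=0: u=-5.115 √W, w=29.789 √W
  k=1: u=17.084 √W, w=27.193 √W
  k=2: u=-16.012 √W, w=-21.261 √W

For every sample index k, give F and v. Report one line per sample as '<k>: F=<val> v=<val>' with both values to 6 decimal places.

0: F=-45.308027 v=9.504070
1: F=-13.122245 v=17.054863
2: F=6.813598 v=-14.357023

k=0: u−w=-34.904000, u+w=24.674000; √(b/2)=1.298075, √(2b)=2.596151; F=1.298075×(-34.904)=-45.308027, v=24.674000/2.596151=9.504070
k=1: u−w=-10.109000, u+w=44.277000; √(b/2)=1.298075, √(2b)=2.596151; F=1.298075×(-10.109)=-13.122245, v=44.277000/2.596151=17.054863
k=2: u−w=5.249000, u+w=-37.273000; √(b/2)=1.298075, √(2b)=2.596151; F=1.298075×5.249=6.813598, v=-37.273000/2.596151=-14.357023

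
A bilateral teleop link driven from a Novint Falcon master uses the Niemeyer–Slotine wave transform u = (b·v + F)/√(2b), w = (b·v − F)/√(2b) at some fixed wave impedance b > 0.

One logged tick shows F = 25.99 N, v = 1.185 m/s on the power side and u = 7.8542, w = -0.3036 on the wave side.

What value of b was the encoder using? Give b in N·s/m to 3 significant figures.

b = 20.3 N·s/m

u + w = 7.5506;  u + w = √(2b)·v, so √(2b) = 7.5506/1.185 = 6.3718.
b = (√(2b))²/2 = 40.6000/2 = 20.3000.
(Check via u − w = 2F/√(2b): u − w = 8.1578, 2F/√(2b) = 8.1578.)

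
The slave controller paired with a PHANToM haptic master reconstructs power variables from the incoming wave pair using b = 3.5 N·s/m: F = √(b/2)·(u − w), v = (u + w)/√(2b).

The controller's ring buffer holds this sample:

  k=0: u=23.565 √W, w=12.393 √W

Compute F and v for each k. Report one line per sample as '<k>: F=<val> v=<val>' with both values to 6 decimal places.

k=0: u−w=11.172000, u+w=35.958000; √(b/2)=1.322876, √(2b)=2.645751; F=1.322876×11.172=14.779167, v=35.958000/2.645751=13.590847

0: F=14.779167 v=13.590847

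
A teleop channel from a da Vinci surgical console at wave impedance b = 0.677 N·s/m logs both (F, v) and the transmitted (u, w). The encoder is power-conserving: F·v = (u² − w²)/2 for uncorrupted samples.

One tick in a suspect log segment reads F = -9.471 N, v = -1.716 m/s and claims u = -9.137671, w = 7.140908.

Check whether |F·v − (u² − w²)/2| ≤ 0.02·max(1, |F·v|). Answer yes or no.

F·v = (-9.471)×(-1.716) = 16.252236 W.
(u² − w²)/2 = (83.497031 − 50.992567)/2 = 16.252232 W.
|Δ| = 0.000004;  2% of max(1, |F·v|) = 0.325045.

yes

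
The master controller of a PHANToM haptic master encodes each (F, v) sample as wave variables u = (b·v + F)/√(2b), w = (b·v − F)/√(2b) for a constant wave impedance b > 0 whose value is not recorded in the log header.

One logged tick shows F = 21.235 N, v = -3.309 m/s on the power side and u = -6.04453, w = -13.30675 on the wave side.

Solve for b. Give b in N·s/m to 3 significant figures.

u + w = -19.3513;  u + w = √(2b)·v, so √(2b) = -19.3513/(-3.309) = 5.8481.
b = (√(2b))²/2 = 34.2000/2 = 17.1000.
(Check via u − w = 2F/√(2b): u − w = 7.2622, 2F/√(2b) = 7.2622.)

b = 17.1 N·s/m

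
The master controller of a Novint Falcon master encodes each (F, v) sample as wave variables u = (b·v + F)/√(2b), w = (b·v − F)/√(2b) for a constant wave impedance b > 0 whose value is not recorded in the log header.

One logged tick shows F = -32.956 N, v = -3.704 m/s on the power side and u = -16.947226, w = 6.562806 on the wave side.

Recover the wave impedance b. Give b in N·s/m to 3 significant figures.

u + w = -10.384420;  u + w = √(2b)·v, so √(2b) = -10.384420/(-3.704) = 2.803569.
b = (√(2b))²/2 = 7.860000/2 = 3.930000.
(Check via u − w = 2F/√(2b): u − w = -23.510032, 2F/√(2b) = -23.510032.)

b = 3.93 N·s/m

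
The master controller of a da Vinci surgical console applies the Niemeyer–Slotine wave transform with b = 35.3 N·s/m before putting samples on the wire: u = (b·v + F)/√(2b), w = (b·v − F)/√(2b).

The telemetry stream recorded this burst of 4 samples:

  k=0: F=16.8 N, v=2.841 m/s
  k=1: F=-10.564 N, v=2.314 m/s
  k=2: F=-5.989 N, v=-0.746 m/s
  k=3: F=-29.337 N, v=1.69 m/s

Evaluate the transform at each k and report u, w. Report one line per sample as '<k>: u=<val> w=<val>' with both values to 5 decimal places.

0: u=13.93502 w=9.93615
1: u=8.46429 w=10.97882
2: u=-3.84686 w=-2.42131
3: u=3.60850 w=10.59152

k=0: b·v=35.3×2.841=100.28730; √(2b)=8.40238; u=(100.28730+16.8)/8.40238=13.93502, w=(100.28730−16.8)/8.40238=9.93615
k=1: b·v=35.3×2.314=81.68420; √(2b)=8.40238; u=(81.68420+(-10.564))/8.40238=8.46429, w=(81.68420−(-10.564))/8.40238=10.97882
k=2: b·v=35.3×(-0.746)=-26.33380; √(2b)=8.40238; u=(-26.33380+(-5.989))/8.40238=-3.84686, w=(-26.33380−(-5.989))/8.40238=-2.42131
k=3: b·v=35.3×1.69=59.65700; √(2b)=8.40238; u=(59.65700+(-29.337))/8.40238=3.60850, w=(59.65700−(-29.337))/8.40238=10.59152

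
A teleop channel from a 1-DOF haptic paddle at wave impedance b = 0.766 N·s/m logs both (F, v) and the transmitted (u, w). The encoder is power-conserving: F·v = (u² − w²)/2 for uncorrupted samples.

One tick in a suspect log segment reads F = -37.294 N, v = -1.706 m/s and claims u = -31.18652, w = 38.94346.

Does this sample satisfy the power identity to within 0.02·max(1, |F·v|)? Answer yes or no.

no

F·v = (-37.294)×(-1.706) = 63.62356 W.
(u² − w²)/2 = (972.59903 − 1516.59308)/2 = -271.99702 W.
|Δ| = 335.62059;  2% of max(1, |F·v|) = 1.27247.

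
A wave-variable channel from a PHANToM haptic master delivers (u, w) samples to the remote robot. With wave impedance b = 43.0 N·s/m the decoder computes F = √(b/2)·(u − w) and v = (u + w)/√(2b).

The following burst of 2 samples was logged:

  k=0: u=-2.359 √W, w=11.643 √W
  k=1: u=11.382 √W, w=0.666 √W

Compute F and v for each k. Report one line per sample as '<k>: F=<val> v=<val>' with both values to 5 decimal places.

0: F=-64.92460 v=1.00112
1: F=49.68805 v=1.29917

k=0: u−w=-14.00200, u+w=9.28400; √(b/2)=4.63681, √(2b)=9.27362; F=4.63681×(-14.002)=-64.92460, v=9.28400/9.27362=1.00112
k=1: u−w=10.71600, u+w=12.04800; √(b/2)=4.63681, √(2b)=9.27362; F=4.63681×10.716=49.68805, v=12.04800/9.27362=1.29917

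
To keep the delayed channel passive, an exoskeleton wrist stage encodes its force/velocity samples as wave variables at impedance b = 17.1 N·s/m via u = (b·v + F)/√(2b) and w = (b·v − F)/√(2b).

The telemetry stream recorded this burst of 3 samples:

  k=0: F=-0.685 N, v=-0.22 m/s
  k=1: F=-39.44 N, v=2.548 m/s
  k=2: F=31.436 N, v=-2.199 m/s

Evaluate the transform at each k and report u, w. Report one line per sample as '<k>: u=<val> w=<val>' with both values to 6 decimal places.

0: u=-0.760421 w=-0.526156
1: u=0.706352 w=14.194547
2: u=-1.054518 w=-11.805403

k=0: b·v=17.1×(-0.22)=-3.762000; √(2b)=5.848077; u=(-3.762000+(-0.685))/5.848077=-0.760421, w=(-3.762000−(-0.685))/5.848077=-0.526156
k=1: b·v=17.1×2.548=43.570800; √(2b)=5.848077; u=(43.570800+(-39.44))/5.848077=0.706352, w=(43.570800−(-39.44))/5.848077=14.194547
k=2: b·v=17.1×(-2.199)=-37.602900; √(2b)=5.848077; u=(-37.602900+31.436)/5.848077=-1.054518, w=(-37.602900−31.436)/5.848077=-11.805403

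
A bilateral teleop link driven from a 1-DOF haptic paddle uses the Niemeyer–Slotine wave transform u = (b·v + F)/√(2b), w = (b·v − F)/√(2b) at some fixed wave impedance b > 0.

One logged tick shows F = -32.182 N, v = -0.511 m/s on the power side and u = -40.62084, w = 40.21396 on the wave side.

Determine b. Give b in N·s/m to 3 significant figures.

u + w = -0.40688;  u + w = √(2b)·v, so √(2b) = -0.40688/(-0.511) = 0.79624.
b = (√(2b))²/2 = 0.63400/2 = 0.31700.
(Check via u − w = 2F/√(2b): u − w = -80.83480, 2F/√(2b) = -80.83465.)

b = 0.317 N·s/m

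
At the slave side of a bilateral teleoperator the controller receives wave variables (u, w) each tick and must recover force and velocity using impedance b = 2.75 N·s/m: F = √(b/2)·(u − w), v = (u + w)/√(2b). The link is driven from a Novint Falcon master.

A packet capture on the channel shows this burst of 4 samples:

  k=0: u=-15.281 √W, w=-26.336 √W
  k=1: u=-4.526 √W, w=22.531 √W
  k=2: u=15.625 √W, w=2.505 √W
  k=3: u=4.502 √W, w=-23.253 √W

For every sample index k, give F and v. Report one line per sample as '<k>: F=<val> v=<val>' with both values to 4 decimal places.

0: F=12.9631 v=-17.7455
1: F=-31.7271 v=7.6774
2: F=15.3846 v=7.7307
3: F=32.5456 v=-7.9955

k=0: u−w=11.0550, u+w=-41.6170; √(b/2)=1.1726, √(2b)=2.3452; F=1.1726×11.055=12.9631, v=-41.6170/2.3452=-17.7455
k=1: u−w=-27.0570, u+w=18.0050; √(b/2)=1.1726, √(2b)=2.3452; F=1.1726×(-27.057)=-31.7271, v=18.0050/2.3452=7.6774
k=2: u−w=13.1200, u+w=18.1300; √(b/2)=1.1726, √(2b)=2.3452; F=1.1726×13.12=15.3846, v=18.1300/2.3452=7.7307
k=3: u−w=27.7550, u+w=-18.7510; √(b/2)=1.1726, √(2b)=2.3452; F=1.1726×27.755=32.5456, v=-18.7510/2.3452=-7.9955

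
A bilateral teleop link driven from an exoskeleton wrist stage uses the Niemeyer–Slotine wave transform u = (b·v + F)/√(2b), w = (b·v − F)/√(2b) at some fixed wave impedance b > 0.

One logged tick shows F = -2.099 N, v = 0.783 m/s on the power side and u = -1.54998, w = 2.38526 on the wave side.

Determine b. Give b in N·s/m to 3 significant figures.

b = 0.569 N·s/m

u + w = 0.8353;  u + w = √(2b)·v, so √(2b) = 0.8353/0.783 = 1.0668.
b = (√(2b))²/2 = 1.1380/2 = 0.5690.
(Check via u − w = 2F/√(2b): u − w = -3.9352, 2F/√(2b) = -3.9352.)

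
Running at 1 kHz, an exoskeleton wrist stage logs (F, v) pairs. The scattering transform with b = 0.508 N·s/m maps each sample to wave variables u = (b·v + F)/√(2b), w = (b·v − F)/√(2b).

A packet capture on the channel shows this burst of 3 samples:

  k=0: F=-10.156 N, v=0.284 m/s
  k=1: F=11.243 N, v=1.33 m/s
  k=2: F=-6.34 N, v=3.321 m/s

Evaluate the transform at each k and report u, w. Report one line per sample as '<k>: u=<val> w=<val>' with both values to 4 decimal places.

0: u=-9.9326 w=10.2188
1: u=11.8244 w=-10.4838
2: u=-4.6161 w=7.9636

k=0: b·v=0.508×0.284=0.1443; √(2b)=1.0080; u=(0.1443+(-10.156))/1.0080=-9.9326, w=(0.1443−(-10.156))/1.0080=10.2188
k=1: b·v=0.508×1.33=0.6756; √(2b)=1.0080; u=(0.6756+11.243)/1.0080=11.8244, w=(0.6756−11.243)/1.0080=-10.4838
k=2: b·v=0.508×3.321=1.6871; √(2b)=1.0080; u=(1.6871+(-6.34))/1.0080=-4.6161, w=(1.6871−(-6.34))/1.0080=7.9636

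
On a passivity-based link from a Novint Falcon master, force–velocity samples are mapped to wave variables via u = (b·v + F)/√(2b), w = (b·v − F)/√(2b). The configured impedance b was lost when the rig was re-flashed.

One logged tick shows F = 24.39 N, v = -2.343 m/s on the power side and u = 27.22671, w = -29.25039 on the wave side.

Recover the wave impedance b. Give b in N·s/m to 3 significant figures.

b = 0.373 N·s/m

u + w = -2.02368;  u + w = √(2b)·v, so √(2b) = -2.02368/(-2.343) = 0.86371.
b = (√(2b))²/2 = 0.74600/2 = 0.37300.
(Check via u − w = 2F/√(2b): u − w = 56.47710, 2F/√(2b) = 56.47708.)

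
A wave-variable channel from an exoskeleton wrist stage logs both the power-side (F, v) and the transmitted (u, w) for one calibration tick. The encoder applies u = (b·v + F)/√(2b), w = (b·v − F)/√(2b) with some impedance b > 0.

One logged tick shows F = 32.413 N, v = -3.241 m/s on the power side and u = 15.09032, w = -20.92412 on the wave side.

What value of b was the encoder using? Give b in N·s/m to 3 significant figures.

b = 1.62 N·s/m

u + w = -5.83380;  u + w = √(2b)·v, so √(2b) = -5.83380/(-3.241) = 1.80000.
b = (√(2b))²/2 = 3.24000/2 = 1.62000.
(Check via u − w = 2F/√(2b): u − w = 36.01444, 2F/√(2b) = 36.01444.)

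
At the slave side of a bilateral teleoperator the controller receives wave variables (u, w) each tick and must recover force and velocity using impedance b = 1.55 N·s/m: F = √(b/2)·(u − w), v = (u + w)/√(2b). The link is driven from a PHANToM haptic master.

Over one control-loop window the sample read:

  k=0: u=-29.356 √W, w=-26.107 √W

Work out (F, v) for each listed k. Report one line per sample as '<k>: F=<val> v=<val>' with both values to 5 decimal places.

k=0: u−w=-3.24900, u+w=-55.46300; √(b/2)=0.88034, √(2b)=1.76068; F=0.88034×(-3.249)=-2.86023, v=-55.46300/1.76068=-31.50087

0: F=-2.86023 v=-31.50087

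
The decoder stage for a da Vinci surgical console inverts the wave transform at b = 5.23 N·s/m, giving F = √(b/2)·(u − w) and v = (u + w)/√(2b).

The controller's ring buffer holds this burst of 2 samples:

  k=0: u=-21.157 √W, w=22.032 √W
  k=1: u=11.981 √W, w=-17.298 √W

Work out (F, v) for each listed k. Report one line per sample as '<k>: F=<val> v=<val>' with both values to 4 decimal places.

0: F=-69.8408 v=0.2705
1: F=47.3470 v=-1.6440

k=0: u−w=-43.1890, u+w=0.8750; √(b/2)=1.6171, √(2b)=3.2342; F=1.6171×(-43.189)=-69.8408, v=0.8750/3.2342=0.2705
k=1: u−w=29.2790, u+w=-5.3170; √(b/2)=1.6171, √(2b)=3.2342; F=1.6171×29.279=47.3470, v=-5.3170/3.2342=-1.6440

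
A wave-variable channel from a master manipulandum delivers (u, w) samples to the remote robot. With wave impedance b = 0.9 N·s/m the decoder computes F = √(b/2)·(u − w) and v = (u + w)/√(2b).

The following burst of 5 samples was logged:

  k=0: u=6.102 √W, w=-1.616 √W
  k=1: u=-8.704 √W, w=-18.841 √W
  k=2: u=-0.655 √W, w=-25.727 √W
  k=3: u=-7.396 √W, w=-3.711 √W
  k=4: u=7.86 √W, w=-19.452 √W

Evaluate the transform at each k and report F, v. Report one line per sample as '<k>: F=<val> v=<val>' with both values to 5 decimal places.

k=0: u−w=7.71800, u+w=4.48600; √(b/2)=0.67082, √(2b)=1.34164; F=0.67082×7.718=5.17739, v=4.48600/1.34164=3.34367
k=1: u−w=10.13700, u+w=-27.54500; √(b/2)=0.67082, √(2b)=1.34164; F=0.67082×10.137=6.80011, v=-27.54500/1.34164=-20.53083
k=2: u−w=25.07200, u+w=-26.38200; √(b/2)=0.67082, √(2b)=1.34164; F=0.67082×25.072=16.81881, v=-26.38200/1.34164=-19.66398
k=3: u−w=-3.68500, u+w=-11.10700; √(b/2)=0.67082, √(2b)=1.34164; F=0.67082×(-3.685)=-2.47197, v=-11.10700/1.34164=-8.27867
k=4: u−w=27.31200, u+w=-11.59200; √(b/2)=0.67082, √(2b)=1.34164; F=0.67082×27.312=18.32145, v=-11.59200/1.34164=-8.64017

0: F=5.17739 v=3.34367
1: F=6.80011 v=-20.53083
2: F=16.81881 v=-19.66398
3: F=-2.47197 v=-8.27867
4: F=18.32145 v=-8.64017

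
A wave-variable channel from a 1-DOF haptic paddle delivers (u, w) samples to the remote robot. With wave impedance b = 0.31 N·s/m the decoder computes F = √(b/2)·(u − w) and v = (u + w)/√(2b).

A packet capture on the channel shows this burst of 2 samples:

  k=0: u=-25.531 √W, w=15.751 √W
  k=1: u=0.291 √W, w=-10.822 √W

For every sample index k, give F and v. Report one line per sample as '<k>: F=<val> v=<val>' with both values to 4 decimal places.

k=0: u−w=-41.2820, u+w=-9.7800; √(b/2)=0.3937, √(2b)=0.7874; F=0.3937×(-41.282)=-16.2527, v=-9.7800/0.7874=-12.4206
k=1: u−w=11.1130, u+w=-10.5310; √(b/2)=0.3937, √(2b)=0.7874; F=0.3937×11.113=4.3752, v=-10.5310/0.7874=-13.3744

0: F=-16.2527 v=-12.4206
1: F=4.3752 v=-13.3744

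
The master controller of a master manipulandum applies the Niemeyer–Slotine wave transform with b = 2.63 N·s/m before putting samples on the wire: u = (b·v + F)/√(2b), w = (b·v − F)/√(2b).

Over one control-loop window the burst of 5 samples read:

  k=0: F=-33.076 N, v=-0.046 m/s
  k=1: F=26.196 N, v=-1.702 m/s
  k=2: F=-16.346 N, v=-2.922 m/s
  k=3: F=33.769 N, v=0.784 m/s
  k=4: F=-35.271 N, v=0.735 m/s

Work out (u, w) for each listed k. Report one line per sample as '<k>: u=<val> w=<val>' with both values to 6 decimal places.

k=0: b·v=2.63×(-0.046)=-0.120980; √(2b)=2.293469; u=(-0.120980+(-33.076))/2.293469=-14.474571, w=(-0.120980−(-33.076))/2.293469=14.369072
k=1: b·v=2.63×(-1.702)=-4.476260; √(2b)=2.293469; u=(-4.476260+26.196)/2.293469=9.470257, w=(-4.476260−26.196)/2.293469=-13.373741
k=2: b·v=2.63×(-2.922)=-7.684860; √(2b)=2.293469; u=(-7.684860+(-16.346))/2.293469=-10.477953, w=(-7.684860−(-16.346))/2.293469=3.776437
k=3: b·v=2.63×0.784=2.061920; √(2b)=2.293469; u=(2.061920+33.769)/2.293469=15.623024, w=(2.061920−33.769)/2.293469=-13.824944
k=4: b·v=2.63×0.735=1.933050; √(2b)=2.293469; u=(1.933050+(-35.271))/2.293469=-14.536037, w=(1.933050−(-35.271))/2.293469=16.221737

0: u=-14.474571 w=14.369072
1: u=9.470257 w=-13.373741
2: u=-10.477953 w=3.776437
3: u=15.623024 w=-13.824944
4: u=-14.536037 w=16.221737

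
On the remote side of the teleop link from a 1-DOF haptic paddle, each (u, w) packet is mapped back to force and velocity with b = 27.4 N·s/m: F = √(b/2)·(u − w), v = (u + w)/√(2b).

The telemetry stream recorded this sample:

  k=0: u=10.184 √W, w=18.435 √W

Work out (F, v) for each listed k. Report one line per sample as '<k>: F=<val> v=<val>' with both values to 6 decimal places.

0: F=-30.539848 v=3.866021

k=0: u−w=-8.251000, u+w=28.619000; √(b/2)=3.701351, √(2b)=7.402702; F=3.701351×(-8.251)=-30.539848, v=28.619000/7.402702=3.866021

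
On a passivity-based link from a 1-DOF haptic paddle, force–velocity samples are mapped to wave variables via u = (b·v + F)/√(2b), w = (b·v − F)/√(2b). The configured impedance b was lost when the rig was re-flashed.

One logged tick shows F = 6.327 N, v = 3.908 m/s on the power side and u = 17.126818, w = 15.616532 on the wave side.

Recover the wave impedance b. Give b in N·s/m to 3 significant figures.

u + w = 32.743350;  u + w = √(2b)·v, so √(2b) = 32.743350/3.908 = 8.378544.
b = (√(2b))²/2 = 70.200000/2 = 35.100000.
(Check via u − w = 2F/√(2b): u − w = 1.510286, 2F/√(2b) = 1.510286.)

b = 35.1 N·s/m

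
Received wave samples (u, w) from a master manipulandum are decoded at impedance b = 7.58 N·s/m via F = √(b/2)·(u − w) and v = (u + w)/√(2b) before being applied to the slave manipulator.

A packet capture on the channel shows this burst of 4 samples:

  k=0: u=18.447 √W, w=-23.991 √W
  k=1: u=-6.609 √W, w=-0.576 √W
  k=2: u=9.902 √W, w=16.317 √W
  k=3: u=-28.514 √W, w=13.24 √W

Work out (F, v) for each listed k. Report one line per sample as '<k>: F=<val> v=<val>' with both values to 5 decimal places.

k=0: u−w=42.43800, u+w=-5.54400; √(b/2)=1.94679, √(2b)=3.89358; F=1.94679×42.438=82.61797, v=-5.54400/3.89358=-1.42388
k=1: u−w=-6.03300, u+w=-7.18500; √(b/2)=1.94679, √(2b)=3.89358; F=1.94679×(-6.033)=-11.74500, v=-7.18500/3.89358=-1.84534
k=2: u−w=-6.41500, u+w=26.21900; √(b/2)=1.94679, √(2b)=3.89358; F=1.94679×(-6.415)=-12.48867, v=26.21900/3.89358=6.73390
k=3: u−w=-41.75400, u+w=-15.27400; √(b/2)=1.94679, √(2b)=3.89358; F=1.94679×(-41.754)=-81.28636, v=-15.27400/3.89358=-3.92286

0: F=82.61797 v=-1.42388
1: F=-11.74500 v=-1.84534
2: F=-12.48867 v=6.73390
3: F=-81.28636 v=-3.92286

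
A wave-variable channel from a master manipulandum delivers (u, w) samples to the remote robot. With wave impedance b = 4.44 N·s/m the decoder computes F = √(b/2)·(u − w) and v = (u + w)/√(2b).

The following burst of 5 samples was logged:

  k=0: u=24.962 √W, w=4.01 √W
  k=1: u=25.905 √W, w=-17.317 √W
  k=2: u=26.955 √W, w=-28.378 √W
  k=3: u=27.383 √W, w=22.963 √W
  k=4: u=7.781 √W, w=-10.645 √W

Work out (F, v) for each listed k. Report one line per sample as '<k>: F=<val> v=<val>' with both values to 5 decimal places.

0: F=31.21778 v=9.72237
1: F=64.39933 v=2.88194
2: F=82.44431 v=-0.47753
3: F=6.58565 v=16.89501
4: F=27.45412 v=-0.96110

k=0: u−w=20.95200, u+w=28.97200; √(b/2)=1.48997, √(2b)=2.97993; F=1.48997×20.952=31.21778, v=28.97200/2.97993=9.72237
k=1: u−w=43.22200, u+w=8.58800; √(b/2)=1.48997, √(2b)=2.97993; F=1.48997×43.222=64.39933, v=8.58800/2.97993=2.88194
k=2: u−w=55.33300, u+w=-1.42300; √(b/2)=1.48997, √(2b)=2.97993; F=1.48997×55.333=82.44431, v=-1.42300/2.97993=-0.47753
k=3: u−w=4.42000, u+w=50.34600; √(b/2)=1.48997, √(2b)=2.97993; F=1.48997×4.42=6.58565, v=50.34600/2.97993=16.89501
k=4: u−w=18.42600, u+w=-2.86400; √(b/2)=1.48997, √(2b)=2.97993; F=1.48997×18.426=27.45412, v=-2.86400/2.97993=-0.96110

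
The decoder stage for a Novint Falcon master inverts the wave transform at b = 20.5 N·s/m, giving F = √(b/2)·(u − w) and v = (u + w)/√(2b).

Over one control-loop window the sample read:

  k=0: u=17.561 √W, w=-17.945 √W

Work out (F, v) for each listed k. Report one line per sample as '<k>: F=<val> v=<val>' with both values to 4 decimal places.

k=0: u−w=35.5060, u+w=-0.3840; √(b/2)=3.2016, √(2b)=6.4031; F=3.2016×35.506=113.6747, v=-0.3840/6.4031=-0.0600

0: F=113.6747 v=-0.0600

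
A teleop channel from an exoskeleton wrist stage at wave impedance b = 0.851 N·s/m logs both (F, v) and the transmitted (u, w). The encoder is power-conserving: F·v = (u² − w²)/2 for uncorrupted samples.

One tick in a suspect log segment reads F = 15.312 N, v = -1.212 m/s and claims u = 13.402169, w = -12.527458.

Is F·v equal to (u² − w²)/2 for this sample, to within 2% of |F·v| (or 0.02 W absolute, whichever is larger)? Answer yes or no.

F·v = 15.312×(-1.212) = -18.558144 W.
(u² − w²)/2 = (179.618134 − 156.937204)/2 = 11.340465 W.
|Δ| = 29.898609;  2% of max(1, |F·v|) = 0.371163.

no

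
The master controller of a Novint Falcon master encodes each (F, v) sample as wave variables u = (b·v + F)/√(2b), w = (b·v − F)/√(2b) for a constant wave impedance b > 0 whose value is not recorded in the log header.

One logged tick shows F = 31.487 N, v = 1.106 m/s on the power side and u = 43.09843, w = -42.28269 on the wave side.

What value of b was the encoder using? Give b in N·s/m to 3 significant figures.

b = 0.272 N·s/m

u + w = 0.8157;  u + w = √(2b)·v, so √(2b) = 0.8157/1.106 = 0.7376.
b = (√(2b))²/2 = 0.5440/2 = 0.2720.
(Check via u − w = 2F/√(2b): u − w = 85.3811, 2F/√(2b) = 85.3817.)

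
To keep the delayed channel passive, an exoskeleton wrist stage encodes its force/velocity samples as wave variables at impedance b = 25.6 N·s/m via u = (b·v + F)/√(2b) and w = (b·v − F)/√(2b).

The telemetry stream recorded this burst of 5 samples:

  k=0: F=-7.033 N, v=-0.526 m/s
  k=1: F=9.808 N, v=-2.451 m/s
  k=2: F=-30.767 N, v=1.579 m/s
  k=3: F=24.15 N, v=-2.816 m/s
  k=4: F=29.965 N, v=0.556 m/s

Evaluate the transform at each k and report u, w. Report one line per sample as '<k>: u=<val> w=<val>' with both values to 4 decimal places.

k=0: b·v=25.6×(-0.526)=-13.4656; √(2b)=7.1554; u=(-13.4656+(-7.033))/7.1554=-2.8648, w=(-13.4656−(-7.033))/7.1554=-0.8990
k=1: b·v=25.6×(-2.451)=-62.7456; √(2b)=7.1554; u=(-62.7456+9.808)/7.1554=-7.3983, w=(-62.7456−9.808)/7.1554=-10.1397
k=2: b·v=25.6×1.579=40.4224; √(2b)=7.1554; u=(40.4224+(-30.767))/7.1554=1.3494, w=(40.4224−(-30.767))/7.1554=9.9490
k=3: b·v=25.6×(-2.816)=-72.0896; √(2b)=7.1554; u=(-72.0896+24.15)/7.1554=-6.6998, w=(-72.0896−24.15)/7.1554=-13.4499
k=4: b·v=25.6×0.556=14.2336; √(2b)=7.1554; u=(14.2336+29.965)/7.1554=6.1769, w=(14.2336−29.965)/7.1554=-2.1985

0: u=-2.8648 w=-0.8990
1: u=-7.3983 w=-10.1397
2: u=1.3494 w=9.9490
3: u=-6.6998 w=-13.4499
4: u=6.1769 w=-2.1985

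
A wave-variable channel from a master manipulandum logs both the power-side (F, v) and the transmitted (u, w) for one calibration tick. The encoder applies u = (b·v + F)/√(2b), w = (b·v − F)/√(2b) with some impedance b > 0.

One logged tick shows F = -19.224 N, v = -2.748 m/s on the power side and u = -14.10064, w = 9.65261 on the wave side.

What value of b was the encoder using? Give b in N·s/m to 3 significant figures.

b = 1.31 N·s/m

u + w = -4.4480;  u + w = √(2b)·v, so √(2b) = -4.4480/(-2.748) = 1.6186.
b = (√(2b))²/2 = 2.6200/2 = 1.3100.
(Check via u − w = 2F/√(2b): u − w = -23.7533, 2F/√(2b) = -23.7532.)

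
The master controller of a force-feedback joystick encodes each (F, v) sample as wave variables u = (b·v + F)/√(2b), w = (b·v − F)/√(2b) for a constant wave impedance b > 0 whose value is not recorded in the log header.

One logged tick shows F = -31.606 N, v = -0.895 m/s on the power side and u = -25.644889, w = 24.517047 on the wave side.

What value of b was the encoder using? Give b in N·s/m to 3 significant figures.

b = 0.794 N·s/m

u + w = -1.127842;  u + w = √(2b)·v, so √(2b) = -1.127842/(-0.895) = 1.260159.
b = (√(2b))²/2 = 1.588000/2 = 0.794000.
(Check via u − w = 2F/√(2b): u − w = -50.161936, 2F/√(2b) = -50.161938.)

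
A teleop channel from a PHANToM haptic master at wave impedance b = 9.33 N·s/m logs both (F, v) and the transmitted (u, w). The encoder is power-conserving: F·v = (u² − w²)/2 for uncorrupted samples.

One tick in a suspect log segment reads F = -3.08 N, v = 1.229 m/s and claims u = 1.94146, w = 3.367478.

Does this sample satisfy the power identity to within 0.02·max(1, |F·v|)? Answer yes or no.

yes

F·v = (-3.08)×1.229 = -3.785320 W.
(u² − w²)/2 = (3.769267 − 11.339908)/2 = -3.785321 W.
|Δ| = 0.000001;  2% of max(1, |F·v|) = 0.075706.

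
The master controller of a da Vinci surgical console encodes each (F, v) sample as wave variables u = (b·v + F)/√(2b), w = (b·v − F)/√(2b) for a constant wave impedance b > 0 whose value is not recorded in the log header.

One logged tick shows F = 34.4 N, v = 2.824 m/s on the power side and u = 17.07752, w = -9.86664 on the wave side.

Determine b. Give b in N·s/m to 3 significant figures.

u + w = 7.2109;  u + w = √(2b)·v, so √(2b) = 7.2109/2.824 = 2.5534.
b = (√(2b))²/2 = 6.5200/2 = 3.2600.
(Check via u − w = 2F/√(2b): u − w = 26.9442, 2F/√(2b) = 26.9442.)

b = 3.26 N·s/m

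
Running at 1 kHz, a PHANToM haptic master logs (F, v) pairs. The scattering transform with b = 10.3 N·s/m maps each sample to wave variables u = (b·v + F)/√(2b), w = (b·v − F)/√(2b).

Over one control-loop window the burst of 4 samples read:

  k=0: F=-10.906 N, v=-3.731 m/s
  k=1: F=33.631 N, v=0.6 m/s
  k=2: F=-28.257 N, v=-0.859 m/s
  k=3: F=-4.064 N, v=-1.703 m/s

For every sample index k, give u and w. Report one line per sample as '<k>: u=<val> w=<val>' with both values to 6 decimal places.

0: u=-10.869865 w=-6.064108
1: u=8.771411 w=-6.048178
2: u=-8.175142 w=4.276380
3: u=-4.760128 w=-2.969316

k=0: b·v=10.3×(-3.731)=-38.429300; √(2b)=4.538722; u=(-38.429300+(-10.906))/4.538722=-10.869865, w=(-38.429300−(-10.906))/4.538722=-6.064108
k=1: b·v=10.3×0.6=6.180000; √(2b)=4.538722; u=(6.180000+33.631)/4.538722=8.771411, w=(6.180000−33.631)/4.538722=-6.048178
k=2: b·v=10.3×(-0.859)=-8.847700; √(2b)=4.538722; u=(-8.847700+(-28.257))/4.538722=-8.175142, w=(-8.847700−(-28.257))/4.538722=4.276380
k=3: b·v=10.3×(-1.703)=-17.540900; √(2b)=4.538722; u=(-17.540900+(-4.064))/4.538722=-4.760128, w=(-17.540900−(-4.064))/4.538722=-2.969316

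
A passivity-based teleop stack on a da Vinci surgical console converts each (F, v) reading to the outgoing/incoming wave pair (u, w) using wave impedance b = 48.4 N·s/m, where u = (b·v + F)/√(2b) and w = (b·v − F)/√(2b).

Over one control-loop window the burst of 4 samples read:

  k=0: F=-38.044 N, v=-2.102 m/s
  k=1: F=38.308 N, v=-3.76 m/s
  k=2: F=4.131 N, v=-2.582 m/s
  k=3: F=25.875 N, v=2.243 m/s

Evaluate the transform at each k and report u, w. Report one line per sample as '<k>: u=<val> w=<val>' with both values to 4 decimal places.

k=0: b·v=48.4×(-2.102)=-101.7368; √(2b)=9.8387; u=(-101.7368+(-38.044))/9.8387=-14.2072, w=(-101.7368−(-38.044))/9.8387=-6.4737
k=1: b·v=48.4×(-3.76)=-181.9840; √(2b)=9.8387; u=(-181.9840+38.308)/9.8387=-14.6032, w=(-181.9840−38.308)/9.8387=-22.3904
k=2: b·v=48.4×(-2.582)=-124.9688; √(2b)=9.8387; u=(-124.9688+4.131)/9.8387=-12.2819, w=(-124.9688−4.131)/9.8387=-13.1216
k=3: b·v=48.4×2.243=108.5612; √(2b)=9.8387; u=(108.5612+25.875)/9.8387=13.6640, w=(108.5612−25.875)/9.8387=8.4042

0: u=-14.2072 w=-6.4737
1: u=-14.6032 w=-22.3904
2: u=-12.2819 w=-13.1216
3: u=13.6640 w=8.4042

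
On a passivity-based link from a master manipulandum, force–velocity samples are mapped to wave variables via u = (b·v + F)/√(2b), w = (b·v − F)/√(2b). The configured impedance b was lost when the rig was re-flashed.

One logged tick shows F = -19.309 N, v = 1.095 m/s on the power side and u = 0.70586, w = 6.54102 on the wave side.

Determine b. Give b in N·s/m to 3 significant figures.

u + w = 7.24688;  u + w = √(2b)·v, so √(2b) = 7.24688/1.095 = 6.61816.
b = (√(2b))²/2 = 43.79998/2 = 21.89999.
(Check via u − w = 2F/√(2b): u − w = -5.83516, 2F/√(2b) = -5.83516.)

b = 21.9 N·s/m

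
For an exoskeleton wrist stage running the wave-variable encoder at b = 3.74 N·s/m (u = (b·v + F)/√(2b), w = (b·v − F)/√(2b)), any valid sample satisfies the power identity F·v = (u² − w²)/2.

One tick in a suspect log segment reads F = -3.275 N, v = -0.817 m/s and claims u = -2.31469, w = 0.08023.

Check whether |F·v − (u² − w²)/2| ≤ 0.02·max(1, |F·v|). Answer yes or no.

F·v = (-3.275)×(-0.817) = 2.6757 W.
(u² − w²)/2 = (5.3578 − 0.0064)/2 = 2.6757 W.
|Δ| = 0.0000;  2% of max(1, |F·v|) = 0.0535.

yes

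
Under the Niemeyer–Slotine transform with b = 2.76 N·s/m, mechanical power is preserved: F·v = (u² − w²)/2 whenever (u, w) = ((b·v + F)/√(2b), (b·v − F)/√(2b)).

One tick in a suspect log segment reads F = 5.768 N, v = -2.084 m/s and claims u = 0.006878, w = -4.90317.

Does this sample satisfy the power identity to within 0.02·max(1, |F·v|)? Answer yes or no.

F·v = 5.768×(-2.084) = -12.020512 W.
(u² − w²)/2 = (0.000047 − 24.041076)/2 = -12.020514 W.
|Δ| = 0.000002;  2% of max(1, |F·v|) = 0.240410.

yes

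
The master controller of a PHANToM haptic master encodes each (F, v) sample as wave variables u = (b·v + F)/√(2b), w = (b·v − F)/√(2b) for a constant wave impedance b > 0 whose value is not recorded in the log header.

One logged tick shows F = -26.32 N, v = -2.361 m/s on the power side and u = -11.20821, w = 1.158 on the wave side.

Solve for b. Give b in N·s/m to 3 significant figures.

b = 9.06 N·s/m

u + w = -10.0502;  u + w = √(2b)·v, so √(2b) = -10.0502/(-2.361) = 4.2568.
b = (√(2b))²/2 = 18.1200/2 = 9.0600.
(Check via u − w = 2F/√(2b): u − w = -12.3662, 2F/√(2b) = -12.3662.)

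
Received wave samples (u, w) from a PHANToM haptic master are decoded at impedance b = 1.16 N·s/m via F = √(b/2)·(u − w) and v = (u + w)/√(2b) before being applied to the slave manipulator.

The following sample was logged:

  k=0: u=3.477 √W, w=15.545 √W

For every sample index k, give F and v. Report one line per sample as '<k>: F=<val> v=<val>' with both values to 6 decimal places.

0: F=-9.190715 v=12.488555

k=0: u−w=-12.068000, u+w=19.022000; √(b/2)=0.761577, √(2b)=1.523155; F=0.761577×(-12.068)=-9.190715, v=19.022000/1.523155=12.488555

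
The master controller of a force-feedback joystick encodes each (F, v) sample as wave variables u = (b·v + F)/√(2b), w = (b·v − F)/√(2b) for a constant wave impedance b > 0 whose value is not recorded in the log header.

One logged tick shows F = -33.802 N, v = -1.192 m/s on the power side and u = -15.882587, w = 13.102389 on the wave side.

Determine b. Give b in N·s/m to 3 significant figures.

u + w = -2.780198;  u + w = √(2b)·v, so √(2b) = -2.780198/(-1.192) = 2.332381.
b = (√(2b))²/2 = 5.440001/2 = 2.720000.
(Check via u − w = 2F/√(2b): u − w = -28.984976, 2F/√(2b) = -28.984974.)

b = 2.72 N·s/m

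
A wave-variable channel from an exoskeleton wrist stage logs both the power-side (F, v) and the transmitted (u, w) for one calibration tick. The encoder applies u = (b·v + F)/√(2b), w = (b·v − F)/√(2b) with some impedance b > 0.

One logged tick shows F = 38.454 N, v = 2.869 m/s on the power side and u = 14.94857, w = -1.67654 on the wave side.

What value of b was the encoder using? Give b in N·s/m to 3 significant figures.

u + w = 13.27203;  u + w = √(2b)·v, so √(2b) = 13.27203/2.869 = 4.62601.
b = (√(2b))²/2 = 21.39999/2 = 10.70000.
(Check via u − w = 2F/√(2b): u − w = 16.62511, 2F/√(2b) = 16.62512.)

b = 10.7 N·s/m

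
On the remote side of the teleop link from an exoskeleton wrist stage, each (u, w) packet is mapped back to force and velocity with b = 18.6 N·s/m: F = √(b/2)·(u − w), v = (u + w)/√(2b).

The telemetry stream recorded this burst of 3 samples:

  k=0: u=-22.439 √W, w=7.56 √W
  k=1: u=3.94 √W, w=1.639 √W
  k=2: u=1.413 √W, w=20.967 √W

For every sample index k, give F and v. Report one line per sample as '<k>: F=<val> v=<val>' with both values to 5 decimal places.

0: F=-91.48465 v=-2.43951
1: F=7.01711 v=0.91471
2: F=-59.63169 v=3.66935

k=0: u−w=-29.99900, u+w=-14.87900; √(b/2)=3.04959, √(2b)=6.09918; F=3.04959×(-29.999)=-91.48465, v=-14.87900/6.09918=-2.43951
k=1: u−w=2.30100, u+w=5.57900; √(b/2)=3.04959, √(2b)=6.09918; F=3.04959×2.301=7.01711, v=5.57900/6.09918=0.91471
k=2: u−w=-19.55400, u+w=22.38000; √(b/2)=3.04959, √(2b)=6.09918; F=3.04959×(-19.554)=-59.63169, v=22.38000/6.09918=3.66935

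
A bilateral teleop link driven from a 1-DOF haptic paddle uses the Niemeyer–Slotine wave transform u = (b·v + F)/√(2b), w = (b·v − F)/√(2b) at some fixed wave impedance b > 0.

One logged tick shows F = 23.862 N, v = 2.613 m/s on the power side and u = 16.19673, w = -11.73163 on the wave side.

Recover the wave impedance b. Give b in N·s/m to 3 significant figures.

b = 1.46 N·s/m

u + w = 4.4651;  u + w = √(2b)·v, so √(2b) = 4.4651/2.613 = 1.7088.
b = (√(2b))²/2 = 2.9200/2 = 1.4600.
(Check via u − w = 2F/√(2b): u − w = 27.9284, 2F/√(2b) = 27.9283.)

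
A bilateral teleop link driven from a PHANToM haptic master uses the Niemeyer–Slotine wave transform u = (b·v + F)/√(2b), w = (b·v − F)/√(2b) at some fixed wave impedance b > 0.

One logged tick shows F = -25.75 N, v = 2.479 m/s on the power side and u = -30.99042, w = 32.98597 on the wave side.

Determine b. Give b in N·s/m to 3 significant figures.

b = 0.324 N·s/m

u + w = 1.99555;  u + w = √(2b)·v, so √(2b) = 1.99555/2.479 = 0.80498.
b = (√(2b))²/2 = 0.64800/2 = 0.32400.
(Check via u − w = 2F/√(2b): u − w = -63.97639, 2F/√(2b) = -63.97660.)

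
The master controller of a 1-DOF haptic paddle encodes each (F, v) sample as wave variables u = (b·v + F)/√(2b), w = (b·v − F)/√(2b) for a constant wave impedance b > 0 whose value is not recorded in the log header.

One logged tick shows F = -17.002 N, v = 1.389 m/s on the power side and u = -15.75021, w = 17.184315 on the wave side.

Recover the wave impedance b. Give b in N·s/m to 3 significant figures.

b = 0.533 N·s/m

u + w = 1.434105;  u + w = √(2b)·v, so √(2b) = 1.434105/1.389 = 1.032473.
b = (√(2b))²/2 = 1.066001/2 = 0.533000.
(Check via u − w = 2F/√(2b): u − w = -32.934525, 2F/√(2b) = -32.934517.)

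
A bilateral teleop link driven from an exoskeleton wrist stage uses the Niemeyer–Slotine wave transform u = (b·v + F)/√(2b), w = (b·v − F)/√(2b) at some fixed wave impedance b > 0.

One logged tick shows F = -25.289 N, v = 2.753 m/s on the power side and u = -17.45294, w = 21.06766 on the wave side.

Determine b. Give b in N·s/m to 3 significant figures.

u + w = 3.61472;  u + w = √(2b)·v, so √(2b) = 3.61472/2.753 = 1.31301.
b = (√(2b))²/2 = 1.72400/2 = 0.86200.
(Check via u − w = 2F/√(2b): u − w = -38.52060, 2F/√(2b) = -38.52061.)

b = 0.862 N·s/m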